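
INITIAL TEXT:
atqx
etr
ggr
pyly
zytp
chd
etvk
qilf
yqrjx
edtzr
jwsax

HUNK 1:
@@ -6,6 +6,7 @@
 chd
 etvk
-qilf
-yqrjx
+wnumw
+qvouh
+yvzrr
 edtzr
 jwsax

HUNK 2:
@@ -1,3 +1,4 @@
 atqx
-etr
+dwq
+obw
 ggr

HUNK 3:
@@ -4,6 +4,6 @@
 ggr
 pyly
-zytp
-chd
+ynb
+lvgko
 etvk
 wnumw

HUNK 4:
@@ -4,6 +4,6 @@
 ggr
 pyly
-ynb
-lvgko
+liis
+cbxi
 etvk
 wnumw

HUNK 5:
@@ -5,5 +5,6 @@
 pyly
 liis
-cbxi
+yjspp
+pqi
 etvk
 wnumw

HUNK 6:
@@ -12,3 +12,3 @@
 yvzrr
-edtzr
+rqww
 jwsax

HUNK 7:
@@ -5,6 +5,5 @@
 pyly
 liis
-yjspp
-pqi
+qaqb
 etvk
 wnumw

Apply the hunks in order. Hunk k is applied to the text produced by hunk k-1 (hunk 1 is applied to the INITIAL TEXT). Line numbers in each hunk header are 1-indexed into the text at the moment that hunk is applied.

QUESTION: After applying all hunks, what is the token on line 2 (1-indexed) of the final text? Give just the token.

Hunk 1: at line 6 remove [qilf,yqrjx] add [wnumw,qvouh,yvzrr] -> 12 lines: atqx etr ggr pyly zytp chd etvk wnumw qvouh yvzrr edtzr jwsax
Hunk 2: at line 1 remove [etr] add [dwq,obw] -> 13 lines: atqx dwq obw ggr pyly zytp chd etvk wnumw qvouh yvzrr edtzr jwsax
Hunk 3: at line 4 remove [zytp,chd] add [ynb,lvgko] -> 13 lines: atqx dwq obw ggr pyly ynb lvgko etvk wnumw qvouh yvzrr edtzr jwsax
Hunk 4: at line 4 remove [ynb,lvgko] add [liis,cbxi] -> 13 lines: atqx dwq obw ggr pyly liis cbxi etvk wnumw qvouh yvzrr edtzr jwsax
Hunk 5: at line 5 remove [cbxi] add [yjspp,pqi] -> 14 lines: atqx dwq obw ggr pyly liis yjspp pqi etvk wnumw qvouh yvzrr edtzr jwsax
Hunk 6: at line 12 remove [edtzr] add [rqww] -> 14 lines: atqx dwq obw ggr pyly liis yjspp pqi etvk wnumw qvouh yvzrr rqww jwsax
Hunk 7: at line 5 remove [yjspp,pqi] add [qaqb] -> 13 lines: atqx dwq obw ggr pyly liis qaqb etvk wnumw qvouh yvzrr rqww jwsax
Final line 2: dwq

Answer: dwq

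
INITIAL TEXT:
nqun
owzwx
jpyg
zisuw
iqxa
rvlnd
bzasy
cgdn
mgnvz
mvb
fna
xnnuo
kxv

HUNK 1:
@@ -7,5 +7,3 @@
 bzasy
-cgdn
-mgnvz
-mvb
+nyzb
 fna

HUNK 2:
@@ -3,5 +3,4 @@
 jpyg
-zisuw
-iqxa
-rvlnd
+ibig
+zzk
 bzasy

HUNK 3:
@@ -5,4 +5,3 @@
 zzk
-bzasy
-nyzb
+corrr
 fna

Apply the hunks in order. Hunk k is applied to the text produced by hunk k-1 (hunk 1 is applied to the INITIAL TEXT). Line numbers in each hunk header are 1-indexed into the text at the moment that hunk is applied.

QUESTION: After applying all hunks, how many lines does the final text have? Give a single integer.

Answer: 9

Derivation:
Hunk 1: at line 7 remove [cgdn,mgnvz,mvb] add [nyzb] -> 11 lines: nqun owzwx jpyg zisuw iqxa rvlnd bzasy nyzb fna xnnuo kxv
Hunk 2: at line 3 remove [zisuw,iqxa,rvlnd] add [ibig,zzk] -> 10 lines: nqun owzwx jpyg ibig zzk bzasy nyzb fna xnnuo kxv
Hunk 3: at line 5 remove [bzasy,nyzb] add [corrr] -> 9 lines: nqun owzwx jpyg ibig zzk corrr fna xnnuo kxv
Final line count: 9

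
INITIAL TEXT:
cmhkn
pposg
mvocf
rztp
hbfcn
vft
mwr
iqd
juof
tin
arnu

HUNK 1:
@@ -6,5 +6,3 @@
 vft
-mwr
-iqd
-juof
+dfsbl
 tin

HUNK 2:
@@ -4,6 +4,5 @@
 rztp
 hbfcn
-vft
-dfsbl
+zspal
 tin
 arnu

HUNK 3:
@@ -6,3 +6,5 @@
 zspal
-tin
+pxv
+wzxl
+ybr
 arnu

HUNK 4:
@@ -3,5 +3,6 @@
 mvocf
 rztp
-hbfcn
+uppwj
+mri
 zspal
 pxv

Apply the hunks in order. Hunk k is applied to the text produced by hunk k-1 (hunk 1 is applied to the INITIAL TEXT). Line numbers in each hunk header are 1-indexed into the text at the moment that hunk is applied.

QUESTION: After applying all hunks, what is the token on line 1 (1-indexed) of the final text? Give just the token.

Hunk 1: at line 6 remove [mwr,iqd,juof] add [dfsbl] -> 9 lines: cmhkn pposg mvocf rztp hbfcn vft dfsbl tin arnu
Hunk 2: at line 4 remove [vft,dfsbl] add [zspal] -> 8 lines: cmhkn pposg mvocf rztp hbfcn zspal tin arnu
Hunk 3: at line 6 remove [tin] add [pxv,wzxl,ybr] -> 10 lines: cmhkn pposg mvocf rztp hbfcn zspal pxv wzxl ybr arnu
Hunk 4: at line 3 remove [hbfcn] add [uppwj,mri] -> 11 lines: cmhkn pposg mvocf rztp uppwj mri zspal pxv wzxl ybr arnu
Final line 1: cmhkn

Answer: cmhkn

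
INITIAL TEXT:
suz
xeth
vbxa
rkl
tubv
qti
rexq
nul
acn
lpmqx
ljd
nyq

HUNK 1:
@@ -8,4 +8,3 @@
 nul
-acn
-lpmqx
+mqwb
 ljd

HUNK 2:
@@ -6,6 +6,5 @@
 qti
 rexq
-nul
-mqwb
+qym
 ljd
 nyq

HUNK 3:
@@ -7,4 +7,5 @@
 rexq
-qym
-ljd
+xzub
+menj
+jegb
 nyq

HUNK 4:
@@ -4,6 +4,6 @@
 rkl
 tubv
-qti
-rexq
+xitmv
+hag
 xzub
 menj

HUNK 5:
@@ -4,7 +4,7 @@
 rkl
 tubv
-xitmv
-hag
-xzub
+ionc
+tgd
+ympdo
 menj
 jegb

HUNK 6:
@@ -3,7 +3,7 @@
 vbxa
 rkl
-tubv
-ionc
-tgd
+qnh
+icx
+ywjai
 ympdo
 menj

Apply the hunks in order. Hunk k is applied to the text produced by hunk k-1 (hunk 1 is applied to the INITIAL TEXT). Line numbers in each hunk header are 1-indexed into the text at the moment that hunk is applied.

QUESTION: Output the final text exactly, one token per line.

Hunk 1: at line 8 remove [acn,lpmqx] add [mqwb] -> 11 lines: suz xeth vbxa rkl tubv qti rexq nul mqwb ljd nyq
Hunk 2: at line 6 remove [nul,mqwb] add [qym] -> 10 lines: suz xeth vbxa rkl tubv qti rexq qym ljd nyq
Hunk 3: at line 7 remove [qym,ljd] add [xzub,menj,jegb] -> 11 lines: suz xeth vbxa rkl tubv qti rexq xzub menj jegb nyq
Hunk 4: at line 4 remove [qti,rexq] add [xitmv,hag] -> 11 lines: suz xeth vbxa rkl tubv xitmv hag xzub menj jegb nyq
Hunk 5: at line 4 remove [xitmv,hag,xzub] add [ionc,tgd,ympdo] -> 11 lines: suz xeth vbxa rkl tubv ionc tgd ympdo menj jegb nyq
Hunk 6: at line 3 remove [tubv,ionc,tgd] add [qnh,icx,ywjai] -> 11 lines: suz xeth vbxa rkl qnh icx ywjai ympdo menj jegb nyq

Answer: suz
xeth
vbxa
rkl
qnh
icx
ywjai
ympdo
menj
jegb
nyq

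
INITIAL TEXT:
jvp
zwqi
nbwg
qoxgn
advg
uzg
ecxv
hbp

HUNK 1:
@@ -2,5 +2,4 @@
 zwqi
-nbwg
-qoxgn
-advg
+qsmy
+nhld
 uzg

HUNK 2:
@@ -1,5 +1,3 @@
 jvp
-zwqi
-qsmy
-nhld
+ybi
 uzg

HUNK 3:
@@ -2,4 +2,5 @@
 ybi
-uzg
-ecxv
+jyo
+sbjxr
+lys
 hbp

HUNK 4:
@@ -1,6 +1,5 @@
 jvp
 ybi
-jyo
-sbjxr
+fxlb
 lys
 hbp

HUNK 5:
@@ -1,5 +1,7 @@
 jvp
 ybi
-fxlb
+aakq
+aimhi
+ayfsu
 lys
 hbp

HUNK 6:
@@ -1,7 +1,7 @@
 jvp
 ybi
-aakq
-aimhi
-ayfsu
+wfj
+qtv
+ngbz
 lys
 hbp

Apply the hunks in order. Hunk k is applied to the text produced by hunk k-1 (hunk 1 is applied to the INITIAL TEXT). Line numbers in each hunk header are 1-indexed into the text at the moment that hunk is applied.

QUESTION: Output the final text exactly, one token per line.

Hunk 1: at line 2 remove [nbwg,qoxgn,advg] add [qsmy,nhld] -> 7 lines: jvp zwqi qsmy nhld uzg ecxv hbp
Hunk 2: at line 1 remove [zwqi,qsmy,nhld] add [ybi] -> 5 lines: jvp ybi uzg ecxv hbp
Hunk 3: at line 2 remove [uzg,ecxv] add [jyo,sbjxr,lys] -> 6 lines: jvp ybi jyo sbjxr lys hbp
Hunk 4: at line 1 remove [jyo,sbjxr] add [fxlb] -> 5 lines: jvp ybi fxlb lys hbp
Hunk 5: at line 1 remove [fxlb] add [aakq,aimhi,ayfsu] -> 7 lines: jvp ybi aakq aimhi ayfsu lys hbp
Hunk 6: at line 1 remove [aakq,aimhi,ayfsu] add [wfj,qtv,ngbz] -> 7 lines: jvp ybi wfj qtv ngbz lys hbp

Answer: jvp
ybi
wfj
qtv
ngbz
lys
hbp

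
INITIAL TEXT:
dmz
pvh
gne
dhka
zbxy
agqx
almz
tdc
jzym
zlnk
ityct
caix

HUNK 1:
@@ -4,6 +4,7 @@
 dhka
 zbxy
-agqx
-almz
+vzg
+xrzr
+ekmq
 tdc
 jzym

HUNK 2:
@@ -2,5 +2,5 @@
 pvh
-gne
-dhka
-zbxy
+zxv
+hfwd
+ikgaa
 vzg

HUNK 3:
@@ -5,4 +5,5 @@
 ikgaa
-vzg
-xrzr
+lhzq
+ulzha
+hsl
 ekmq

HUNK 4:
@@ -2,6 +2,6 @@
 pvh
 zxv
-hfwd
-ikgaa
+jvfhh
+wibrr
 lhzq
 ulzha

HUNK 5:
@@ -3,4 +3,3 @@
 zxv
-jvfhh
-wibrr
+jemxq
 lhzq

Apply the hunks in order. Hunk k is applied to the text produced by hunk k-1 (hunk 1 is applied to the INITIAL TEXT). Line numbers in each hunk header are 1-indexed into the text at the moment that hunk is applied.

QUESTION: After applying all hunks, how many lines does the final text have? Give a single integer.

Hunk 1: at line 4 remove [agqx,almz] add [vzg,xrzr,ekmq] -> 13 lines: dmz pvh gne dhka zbxy vzg xrzr ekmq tdc jzym zlnk ityct caix
Hunk 2: at line 2 remove [gne,dhka,zbxy] add [zxv,hfwd,ikgaa] -> 13 lines: dmz pvh zxv hfwd ikgaa vzg xrzr ekmq tdc jzym zlnk ityct caix
Hunk 3: at line 5 remove [vzg,xrzr] add [lhzq,ulzha,hsl] -> 14 lines: dmz pvh zxv hfwd ikgaa lhzq ulzha hsl ekmq tdc jzym zlnk ityct caix
Hunk 4: at line 2 remove [hfwd,ikgaa] add [jvfhh,wibrr] -> 14 lines: dmz pvh zxv jvfhh wibrr lhzq ulzha hsl ekmq tdc jzym zlnk ityct caix
Hunk 5: at line 3 remove [jvfhh,wibrr] add [jemxq] -> 13 lines: dmz pvh zxv jemxq lhzq ulzha hsl ekmq tdc jzym zlnk ityct caix
Final line count: 13

Answer: 13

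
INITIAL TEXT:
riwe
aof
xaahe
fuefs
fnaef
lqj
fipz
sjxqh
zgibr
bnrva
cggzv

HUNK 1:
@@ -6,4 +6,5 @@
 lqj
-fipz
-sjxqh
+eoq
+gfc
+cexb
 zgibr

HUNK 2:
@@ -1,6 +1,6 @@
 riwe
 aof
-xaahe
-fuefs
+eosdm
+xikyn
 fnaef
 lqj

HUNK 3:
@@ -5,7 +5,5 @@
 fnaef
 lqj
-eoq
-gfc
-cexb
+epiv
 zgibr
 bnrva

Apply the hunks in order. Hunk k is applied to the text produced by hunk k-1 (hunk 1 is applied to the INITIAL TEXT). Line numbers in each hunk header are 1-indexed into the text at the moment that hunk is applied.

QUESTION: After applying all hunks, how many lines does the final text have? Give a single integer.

Hunk 1: at line 6 remove [fipz,sjxqh] add [eoq,gfc,cexb] -> 12 lines: riwe aof xaahe fuefs fnaef lqj eoq gfc cexb zgibr bnrva cggzv
Hunk 2: at line 1 remove [xaahe,fuefs] add [eosdm,xikyn] -> 12 lines: riwe aof eosdm xikyn fnaef lqj eoq gfc cexb zgibr bnrva cggzv
Hunk 3: at line 5 remove [eoq,gfc,cexb] add [epiv] -> 10 lines: riwe aof eosdm xikyn fnaef lqj epiv zgibr bnrva cggzv
Final line count: 10

Answer: 10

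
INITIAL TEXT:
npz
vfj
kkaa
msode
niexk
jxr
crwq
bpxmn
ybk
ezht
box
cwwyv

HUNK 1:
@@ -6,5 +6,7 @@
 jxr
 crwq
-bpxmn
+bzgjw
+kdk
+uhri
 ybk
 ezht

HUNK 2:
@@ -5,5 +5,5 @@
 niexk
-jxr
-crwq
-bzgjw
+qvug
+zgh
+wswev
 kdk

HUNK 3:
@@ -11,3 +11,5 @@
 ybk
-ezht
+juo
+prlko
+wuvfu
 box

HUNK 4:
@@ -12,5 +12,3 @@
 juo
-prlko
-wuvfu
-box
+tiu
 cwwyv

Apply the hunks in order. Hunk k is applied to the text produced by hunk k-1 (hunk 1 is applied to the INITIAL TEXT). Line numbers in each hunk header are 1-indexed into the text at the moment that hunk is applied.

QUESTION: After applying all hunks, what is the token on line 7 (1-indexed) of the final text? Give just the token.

Hunk 1: at line 6 remove [bpxmn] add [bzgjw,kdk,uhri] -> 14 lines: npz vfj kkaa msode niexk jxr crwq bzgjw kdk uhri ybk ezht box cwwyv
Hunk 2: at line 5 remove [jxr,crwq,bzgjw] add [qvug,zgh,wswev] -> 14 lines: npz vfj kkaa msode niexk qvug zgh wswev kdk uhri ybk ezht box cwwyv
Hunk 3: at line 11 remove [ezht] add [juo,prlko,wuvfu] -> 16 lines: npz vfj kkaa msode niexk qvug zgh wswev kdk uhri ybk juo prlko wuvfu box cwwyv
Hunk 4: at line 12 remove [prlko,wuvfu,box] add [tiu] -> 14 lines: npz vfj kkaa msode niexk qvug zgh wswev kdk uhri ybk juo tiu cwwyv
Final line 7: zgh

Answer: zgh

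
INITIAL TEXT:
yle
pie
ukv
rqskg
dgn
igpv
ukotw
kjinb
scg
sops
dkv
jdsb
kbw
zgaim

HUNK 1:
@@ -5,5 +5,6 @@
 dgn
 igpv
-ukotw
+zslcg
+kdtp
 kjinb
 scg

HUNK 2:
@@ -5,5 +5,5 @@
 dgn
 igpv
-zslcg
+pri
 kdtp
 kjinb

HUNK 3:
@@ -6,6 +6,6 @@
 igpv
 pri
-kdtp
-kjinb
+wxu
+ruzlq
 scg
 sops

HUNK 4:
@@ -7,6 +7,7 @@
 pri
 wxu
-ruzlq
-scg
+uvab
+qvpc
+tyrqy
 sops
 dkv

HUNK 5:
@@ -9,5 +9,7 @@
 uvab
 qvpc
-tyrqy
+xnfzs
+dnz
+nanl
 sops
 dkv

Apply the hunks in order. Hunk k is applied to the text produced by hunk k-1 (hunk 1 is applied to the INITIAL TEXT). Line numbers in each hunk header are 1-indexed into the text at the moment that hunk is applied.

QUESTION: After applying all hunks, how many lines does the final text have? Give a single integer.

Hunk 1: at line 5 remove [ukotw] add [zslcg,kdtp] -> 15 lines: yle pie ukv rqskg dgn igpv zslcg kdtp kjinb scg sops dkv jdsb kbw zgaim
Hunk 2: at line 5 remove [zslcg] add [pri] -> 15 lines: yle pie ukv rqskg dgn igpv pri kdtp kjinb scg sops dkv jdsb kbw zgaim
Hunk 3: at line 6 remove [kdtp,kjinb] add [wxu,ruzlq] -> 15 lines: yle pie ukv rqskg dgn igpv pri wxu ruzlq scg sops dkv jdsb kbw zgaim
Hunk 4: at line 7 remove [ruzlq,scg] add [uvab,qvpc,tyrqy] -> 16 lines: yle pie ukv rqskg dgn igpv pri wxu uvab qvpc tyrqy sops dkv jdsb kbw zgaim
Hunk 5: at line 9 remove [tyrqy] add [xnfzs,dnz,nanl] -> 18 lines: yle pie ukv rqskg dgn igpv pri wxu uvab qvpc xnfzs dnz nanl sops dkv jdsb kbw zgaim
Final line count: 18

Answer: 18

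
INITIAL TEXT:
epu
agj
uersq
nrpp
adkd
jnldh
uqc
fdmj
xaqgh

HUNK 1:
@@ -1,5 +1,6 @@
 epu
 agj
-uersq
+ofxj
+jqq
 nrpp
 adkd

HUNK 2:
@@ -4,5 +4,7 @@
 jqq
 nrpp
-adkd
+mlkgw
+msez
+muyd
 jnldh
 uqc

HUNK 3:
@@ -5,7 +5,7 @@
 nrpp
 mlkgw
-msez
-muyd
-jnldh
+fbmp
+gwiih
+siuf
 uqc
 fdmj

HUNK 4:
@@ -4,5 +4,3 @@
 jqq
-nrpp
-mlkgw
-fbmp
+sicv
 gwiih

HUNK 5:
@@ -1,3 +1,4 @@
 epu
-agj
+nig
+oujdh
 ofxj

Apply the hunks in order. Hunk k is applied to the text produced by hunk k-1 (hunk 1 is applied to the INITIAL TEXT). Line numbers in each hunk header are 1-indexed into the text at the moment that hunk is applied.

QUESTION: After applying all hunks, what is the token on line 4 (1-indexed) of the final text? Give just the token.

Hunk 1: at line 1 remove [uersq] add [ofxj,jqq] -> 10 lines: epu agj ofxj jqq nrpp adkd jnldh uqc fdmj xaqgh
Hunk 2: at line 4 remove [adkd] add [mlkgw,msez,muyd] -> 12 lines: epu agj ofxj jqq nrpp mlkgw msez muyd jnldh uqc fdmj xaqgh
Hunk 3: at line 5 remove [msez,muyd,jnldh] add [fbmp,gwiih,siuf] -> 12 lines: epu agj ofxj jqq nrpp mlkgw fbmp gwiih siuf uqc fdmj xaqgh
Hunk 4: at line 4 remove [nrpp,mlkgw,fbmp] add [sicv] -> 10 lines: epu agj ofxj jqq sicv gwiih siuf uqc fdmj xaqgh
Hunk 5: at line 1 remove [agj] add [nig,oujdh] -> 11 lines: epu nig oujdh ofxj jqq sicv gwiih siuf uqc fdmj xaqgh
Final line 4: ofxj

Answer: ofxj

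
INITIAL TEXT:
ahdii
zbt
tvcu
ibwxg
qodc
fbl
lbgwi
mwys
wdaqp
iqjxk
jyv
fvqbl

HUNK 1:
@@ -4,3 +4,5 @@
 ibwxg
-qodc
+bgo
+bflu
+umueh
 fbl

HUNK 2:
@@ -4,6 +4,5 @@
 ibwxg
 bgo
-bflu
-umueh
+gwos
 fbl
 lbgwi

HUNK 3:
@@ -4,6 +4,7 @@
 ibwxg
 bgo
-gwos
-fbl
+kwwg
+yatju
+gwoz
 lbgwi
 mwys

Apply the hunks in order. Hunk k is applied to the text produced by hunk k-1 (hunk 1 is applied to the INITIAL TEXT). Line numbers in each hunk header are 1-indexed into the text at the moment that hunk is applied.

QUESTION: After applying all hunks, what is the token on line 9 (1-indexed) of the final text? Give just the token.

Answer: lbgwi

Derivation:
Hunk 1: at line 4 remove [qodc] add [bgo,bflu,umueh] -> 14 lines: ahdii zbt tvcu ibwxg bgo bflu umueh fbl lbgwi mwys wdaqp iqjxk jyv fvqbl
Hunk 2: at line 4 remove [bflu,umueh] add [gwos] -> 13 lines: ahdii zbt tvcu ibwxg bgo gwos fbl lbgwi mwys wdaqp iqjxk jyv fvqbl
Hunk 3: at line 4 remove [gwos,fbl] add [kwwg,yatju,gwoz] -> 14 lines: ahdii zbt tvcu ibwxg bgo kwwg yatju gwoz lbgwi mwys wdaqp iqjxk jyv fvqbl
Final line 9: lbgwi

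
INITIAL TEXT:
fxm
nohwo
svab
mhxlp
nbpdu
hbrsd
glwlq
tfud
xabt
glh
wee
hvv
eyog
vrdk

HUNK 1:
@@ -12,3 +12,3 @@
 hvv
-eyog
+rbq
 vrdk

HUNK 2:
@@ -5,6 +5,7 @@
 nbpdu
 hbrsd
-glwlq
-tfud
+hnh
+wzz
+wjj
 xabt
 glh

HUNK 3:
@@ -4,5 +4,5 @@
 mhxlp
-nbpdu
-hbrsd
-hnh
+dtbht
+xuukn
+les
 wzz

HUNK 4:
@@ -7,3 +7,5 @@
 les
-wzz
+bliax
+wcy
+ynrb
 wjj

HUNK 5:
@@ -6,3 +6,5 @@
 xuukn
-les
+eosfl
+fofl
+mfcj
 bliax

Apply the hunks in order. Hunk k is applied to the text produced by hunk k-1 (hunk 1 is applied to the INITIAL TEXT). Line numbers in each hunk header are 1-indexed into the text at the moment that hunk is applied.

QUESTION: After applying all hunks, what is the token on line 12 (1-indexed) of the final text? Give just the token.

Hunk 1: at line 12 remove [eyog] add [rbq] -> 14 lines: fxm nohwo svab mhxlp nbpdu hbrsd glwlq tfud xabt glh wee hvv rbq vrdk
Hunk 2: at line 5 remove [glwlq,tfud] add [hnh,wzz,wjj] -> 15 lines: fxm nohwo svab mhxlp nbpdu hbrsd hnh wzz wjj xabt glh wee hvv rbq vrdk
Hunk 3: at line 4 remove [nbpdu,hbrsd,hnh] add [dtbht,xuukn,les] -> 15 lines: fxm nohwo svab mhxlp dtbht xuukn les wzz wjj xabt glh wee hvv rbq vrdk
Hunk 4: at line 7 remove [wzz] add [bliax,wcy,ynrb] -> 17 lines: fxm nohwo svab mhxlp dtbht xuukn les bliax wcy ynrb wjj xabt glh wee hvv rbq vrdk
Hunk 5: at line 6 remove [les] add [eosfl,fofl,mfcj] -> 19 lines: fxm nohwo svab mhxlp dtbht xuukn eosfl fofl mfcj bliax wcy ynrb wjj xabt glh wee hvv rbq vrdk
Final line 12: ynrb

Answer: ynrb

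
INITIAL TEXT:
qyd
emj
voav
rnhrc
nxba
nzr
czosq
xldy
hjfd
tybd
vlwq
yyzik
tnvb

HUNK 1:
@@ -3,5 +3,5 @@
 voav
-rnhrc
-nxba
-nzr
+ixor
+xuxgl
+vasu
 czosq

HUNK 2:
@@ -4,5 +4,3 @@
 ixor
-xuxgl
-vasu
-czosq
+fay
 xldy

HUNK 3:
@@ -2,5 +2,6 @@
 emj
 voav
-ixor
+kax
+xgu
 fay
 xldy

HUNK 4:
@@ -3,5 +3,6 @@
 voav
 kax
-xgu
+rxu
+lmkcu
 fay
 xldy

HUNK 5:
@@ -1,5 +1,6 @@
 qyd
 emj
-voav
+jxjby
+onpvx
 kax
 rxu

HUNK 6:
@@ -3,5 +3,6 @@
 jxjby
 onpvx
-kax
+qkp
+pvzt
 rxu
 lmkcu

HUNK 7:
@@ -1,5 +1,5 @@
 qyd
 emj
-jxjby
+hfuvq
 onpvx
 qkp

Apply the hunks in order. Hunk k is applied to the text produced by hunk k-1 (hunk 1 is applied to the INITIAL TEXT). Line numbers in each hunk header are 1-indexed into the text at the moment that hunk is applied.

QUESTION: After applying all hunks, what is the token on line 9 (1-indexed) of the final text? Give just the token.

Answer: fay

Derivation:
Hunk 1: at line 3 remove [rnhrc,nxba,nzr] add [ixor,xuxgl,vasu] -> 13 lines: qyd emj voav ixor xuxgl vasu czosq xldy hjfd tybd vlwq yyzik tnvb
Hunk 2: at line 4 remove [xuxgl,vasu,czosq] add [fay] -> 11 lines: qyd emj voav ixor fay xldy hjfd tybd vlwq yyzik tnvb
Hunk 3: at line 2 remove [ixor] add [kax,xgu] -> 12 lines: qyd emj voav kax xgu fay xldy hjfd tybd vlwq yyzik tnvb
Hunk 4: at line 3 remove [xgu] add [rxu,lmkcu] -> 13 lines: qyd emj voav kax rxu lmkcu fay xldy hjfd tybd vlwq yyzik tnvb
Hunk 5: at line 1 remove [voav] add [jxjby,onpvx] -> 14 lines: qyd emj jxjby onpvx kax rxu lmkcu fay xldy hjfd tybd vlwq yyzik tnvb
Hunk 6: at line 3 remove [kax] add [qkp,pvzt] -> 15 lines: qyd emj jxjby onpvx qkp pvzt rxu lmkcu fay xldy hjfd tybd vlwq yyzik tnvb
Hunk 7: at line 1 remove [jxjby] add [hfuvq] -> 15 lines: qyd emj hfuvq onpvx qkp pvzt rxu lmkcu fay xldy hjfd tybd vlwq yyzik tnvb
Final line 9: fay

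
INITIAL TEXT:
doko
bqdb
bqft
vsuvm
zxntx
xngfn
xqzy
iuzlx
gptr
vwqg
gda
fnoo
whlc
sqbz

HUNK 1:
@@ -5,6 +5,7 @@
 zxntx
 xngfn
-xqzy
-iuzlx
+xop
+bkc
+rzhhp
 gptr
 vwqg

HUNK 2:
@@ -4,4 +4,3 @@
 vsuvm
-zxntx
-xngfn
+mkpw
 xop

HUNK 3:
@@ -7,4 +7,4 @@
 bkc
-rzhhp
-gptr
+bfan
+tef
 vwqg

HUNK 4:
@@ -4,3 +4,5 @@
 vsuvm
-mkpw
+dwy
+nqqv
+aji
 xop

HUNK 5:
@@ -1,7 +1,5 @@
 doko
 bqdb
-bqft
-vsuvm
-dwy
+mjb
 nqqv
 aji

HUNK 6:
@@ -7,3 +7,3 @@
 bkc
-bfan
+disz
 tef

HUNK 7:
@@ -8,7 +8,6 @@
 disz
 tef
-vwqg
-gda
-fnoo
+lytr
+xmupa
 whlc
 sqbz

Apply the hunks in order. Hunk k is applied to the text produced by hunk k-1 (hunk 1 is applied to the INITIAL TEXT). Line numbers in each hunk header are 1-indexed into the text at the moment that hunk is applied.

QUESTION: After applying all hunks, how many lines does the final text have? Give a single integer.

Hunk 1: at line 5 remove [xqzy,iuzlx] add [xop,bkc,rzhhp] -> 15 lines: doko bqdb bqft vsuvm zxntx xngfn xop bkc rzhhp gptr vwqg gda fnoo whlc sqbz
Hunk 2: at line 4 remove [zxntx,xngfn] add [mkpw] -> 14 lines: doko bqdb bqft vsuvm mkpw xop bkc rzhhp gptr vwqg gda fnoo whlc sqbz
Hunk 3: at line 7 remove [rzhhp,gptr] add [bfan,tef] -> 14 lines: doko bqdb bqft vsuvm mkpw xop bkc bfan tef vwqg gda fnoo whlc sqbz
Hunk 4: at line 4 remove [mkpw] add [dwy,nqqv,aji] -> 16 lines: doko bqdb bqft vsuvm dwy nqqv aji xop bkc bfan tef vwqg gda fnoo whlc sqbz
Hunk 5: at line 1 remove [bqft,vsuvm,dwy] add [mjb] -> 14 lines: doko bqdb mjb nqqv aji xop bkc bfan tef vwqg gda fnoo whlc sqbz
Hunk 6: at line 7 remove [bfan] add [disz] -> 14 lines: doko bqdb mjb nqqv aji xop bkc disz tef vwqg gda fnoo whlc sqbz
Hunk 7: at line 8 remove [vwqg,gda,fnoo] add [lytr,xmupa] -> 13 lines: doko bqdb mjb nqqv aji xop bkc disz tef lytr xmupa whlc sqbz
Final line count: 13

Answer: 13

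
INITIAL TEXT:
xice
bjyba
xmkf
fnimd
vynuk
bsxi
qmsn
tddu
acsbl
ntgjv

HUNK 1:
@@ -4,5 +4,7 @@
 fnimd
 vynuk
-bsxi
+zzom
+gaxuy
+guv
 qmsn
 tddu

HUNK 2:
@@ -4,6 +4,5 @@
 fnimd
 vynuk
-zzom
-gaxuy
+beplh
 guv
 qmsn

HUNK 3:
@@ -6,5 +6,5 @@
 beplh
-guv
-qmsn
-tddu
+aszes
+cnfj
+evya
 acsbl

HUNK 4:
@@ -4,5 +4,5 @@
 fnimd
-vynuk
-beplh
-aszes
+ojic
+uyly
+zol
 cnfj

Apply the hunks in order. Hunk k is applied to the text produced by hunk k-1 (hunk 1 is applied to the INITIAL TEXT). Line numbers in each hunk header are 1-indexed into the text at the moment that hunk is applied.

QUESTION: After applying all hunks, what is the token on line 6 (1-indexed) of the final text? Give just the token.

Answer: uyly

Derivation:
Hunk 1: at line 4 remove [bsxi] add [zzom,gaxuy,guv] -> 12 lines: xice bjyba xmkf fnimd vynuk zzom gaxuy guv qmsn tddu acsbl ntgjv
Hunk 2: at line 4 remove [zzom,gaxuy] add [beplh] -> 11 lines: xice bjyba xmkf fnimd vynuk beplh guv qmsn tddu acsbl ntgjv
Hunk 3: at line 6 remove [guv,qmsn,tddu] add [aszes,cnfj,evya] -> 11 lines: xice bjyba xmkf fnimd vynuk beplh aszes cnfj evya acsbl ntgjv
Hunk 4: at line 4 remove [vynuk,beplh,aszes] add [ojic,uyly,zol] -> 11 lines: xice bjyba xmkf fnimd ojic uyly zol cnfj evya acsbl ntgjv
Final line 6: uyly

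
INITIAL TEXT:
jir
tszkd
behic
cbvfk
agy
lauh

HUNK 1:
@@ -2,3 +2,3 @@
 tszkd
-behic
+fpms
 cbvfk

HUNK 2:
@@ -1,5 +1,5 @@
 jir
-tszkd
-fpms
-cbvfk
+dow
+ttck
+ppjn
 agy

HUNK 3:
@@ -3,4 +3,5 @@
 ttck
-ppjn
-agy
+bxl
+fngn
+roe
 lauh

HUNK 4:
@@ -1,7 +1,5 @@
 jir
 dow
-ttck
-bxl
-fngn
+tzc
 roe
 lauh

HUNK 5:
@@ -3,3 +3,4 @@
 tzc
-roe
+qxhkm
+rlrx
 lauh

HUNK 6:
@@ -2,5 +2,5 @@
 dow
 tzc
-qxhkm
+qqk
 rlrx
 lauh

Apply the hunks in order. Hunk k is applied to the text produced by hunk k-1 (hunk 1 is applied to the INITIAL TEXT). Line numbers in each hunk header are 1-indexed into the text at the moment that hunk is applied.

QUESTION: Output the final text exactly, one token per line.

Hunk 1: at line 2 remove [behic] add [fpms] -> 6 lines: jir tszkd fpms cbvfk agy lauh
Hunk 2: at line 1 remove [tszkd,fpms,cbvfk] add [dow,ttck,ppjn] -> 6 lines: jir dow ttck ppjn agy lauh
Hunk 3: at line 3 remove [ppjn,agy] add [bxl,fngn,roe] -> 7 lines: jir dow ttck bxl fngn roe lauh
Hunk 4: at line 1 remove [ttck,bxl,fngn] add [tzc] -> 5 lines: jir dow tzc roe lauh
Hunk 5: at line 3 remove [roe] add [qxhkm,rlrx] -> 6 lines: jir dow tzc qxhkm rlrx lauh
Hunk 6: at line 2 remove [qxhkm] add [qqk] -> 6 lines: jir dow tzc qqk rlrx lauh

Answer: jir
dow
tzc
qqk
rlrx
lauh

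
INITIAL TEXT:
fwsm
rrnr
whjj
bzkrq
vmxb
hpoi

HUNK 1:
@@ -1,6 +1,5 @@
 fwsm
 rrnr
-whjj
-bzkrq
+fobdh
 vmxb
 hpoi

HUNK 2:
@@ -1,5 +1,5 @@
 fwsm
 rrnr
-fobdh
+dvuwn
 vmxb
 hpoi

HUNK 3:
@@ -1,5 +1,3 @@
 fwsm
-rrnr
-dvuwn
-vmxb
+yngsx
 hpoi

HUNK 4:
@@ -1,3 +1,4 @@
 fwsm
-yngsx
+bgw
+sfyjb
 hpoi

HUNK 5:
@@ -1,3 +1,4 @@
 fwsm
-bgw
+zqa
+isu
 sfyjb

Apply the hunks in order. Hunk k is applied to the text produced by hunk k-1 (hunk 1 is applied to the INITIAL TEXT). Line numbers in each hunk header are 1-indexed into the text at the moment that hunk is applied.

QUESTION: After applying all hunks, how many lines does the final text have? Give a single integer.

Hunk 1: at line 1 remove [whjj,bzkrq] add [fobdh] -> 5 lines: fwsm rrnr fobdh vmxb hpoi
Hunk 2: at line 1 remove [fobdh] add [dvuwn] -> 5 lines: fwsm rrnr dvuwn vmxb hpoi
Hunk 3: at line 1 remove [rrnr,dvuwn,vmxb] add [yngsx] -> 3 lines: fwsm yngsx hpoi
Hunk 4: at line 1 remove [yngsx] add [bgw,sfyjb] -> 4 lines: fwsm bgw sfyjb hpoi
Hunk 5: at line 1 remove [bgw] add [zqa,isu] -> 5 lines: fwsm zqa isu sfyjb hpoi
Final line count: 5

Answer: 5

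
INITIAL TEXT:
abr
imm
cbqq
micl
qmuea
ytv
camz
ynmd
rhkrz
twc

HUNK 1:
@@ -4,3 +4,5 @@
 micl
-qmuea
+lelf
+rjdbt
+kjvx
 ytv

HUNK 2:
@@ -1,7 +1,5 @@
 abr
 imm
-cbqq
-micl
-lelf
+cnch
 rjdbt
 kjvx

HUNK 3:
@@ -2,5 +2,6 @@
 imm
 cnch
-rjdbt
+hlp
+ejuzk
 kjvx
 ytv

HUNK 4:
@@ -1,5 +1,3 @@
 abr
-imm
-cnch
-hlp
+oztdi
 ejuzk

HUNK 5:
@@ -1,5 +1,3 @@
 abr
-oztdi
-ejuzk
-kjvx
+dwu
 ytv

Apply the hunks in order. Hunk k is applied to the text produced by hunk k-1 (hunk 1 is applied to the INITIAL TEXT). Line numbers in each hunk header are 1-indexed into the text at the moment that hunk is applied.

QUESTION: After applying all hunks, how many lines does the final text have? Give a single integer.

Answer: 7

Derivation:
Hunk 1: at line 4 remove [qmuea] add [lelf,rjdbt,kjvx] -> 12 lines: abr imm cbqq micl lelf rjdbt kjvx ytv camz ynmd rhkrz twc
Hunk 2: at line 1 remove [cbqq,micl,lelf] add [cnch] -> 10 lines: abr imm cnch rjdbt kjvx ytv camz ynmd rhkrz twc
Hunk 3: at line 2 remove [rjdbt] add [hlp,ejuzk] -> 11 lines: abr imm cnch hlp ejuzk kjvx ytv camz ynmd rhkrz twc
Hunk 4: at line 1 remove [imm,cnch,hlp] add [oztdi] -> 9 lines: abr oztdi ejuzk kjvx ytv camz ynmd rhkrz twc
Hunk 5: at line 1 remove [oztdi,ejuzk,kjvx] add [dwu] -> 7 lines: abr dwu ytv camz ynmd rhkrz twc
Final line count: 7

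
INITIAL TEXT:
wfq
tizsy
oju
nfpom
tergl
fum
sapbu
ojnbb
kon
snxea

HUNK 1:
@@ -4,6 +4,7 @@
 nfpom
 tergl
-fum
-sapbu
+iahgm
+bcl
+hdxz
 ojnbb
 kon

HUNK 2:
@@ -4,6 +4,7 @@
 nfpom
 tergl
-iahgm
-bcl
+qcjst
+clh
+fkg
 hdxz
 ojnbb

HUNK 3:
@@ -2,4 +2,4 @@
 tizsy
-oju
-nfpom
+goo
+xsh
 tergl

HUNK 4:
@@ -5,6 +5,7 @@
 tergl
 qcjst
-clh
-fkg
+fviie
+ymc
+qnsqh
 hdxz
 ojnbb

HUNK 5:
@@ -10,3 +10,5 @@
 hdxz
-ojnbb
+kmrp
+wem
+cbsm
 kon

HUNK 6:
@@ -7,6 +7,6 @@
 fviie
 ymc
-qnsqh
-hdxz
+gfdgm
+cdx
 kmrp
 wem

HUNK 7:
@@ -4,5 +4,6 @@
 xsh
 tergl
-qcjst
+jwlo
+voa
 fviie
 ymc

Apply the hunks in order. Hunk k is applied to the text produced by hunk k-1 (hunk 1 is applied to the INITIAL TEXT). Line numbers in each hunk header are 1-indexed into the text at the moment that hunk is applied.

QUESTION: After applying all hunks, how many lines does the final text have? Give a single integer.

Hunk 1: at line 4 remove [fum,sapbu] add [iahgm,bcl,hdxz] -> 11 lines: wfq tizsy oju nfpom tergl iahgm bcl hdxz ojnbb kon snxea
Hunk 2: at line 4 remove [iahgm,bcl] add [qcjst,clh,fkg] -> 12 lines: wfq tizsy oju nfpom tergl qcjst clh fkg hdxz ojnbb kon snxea
Hunk 3: at line 2 remove [oju,nfpom] add [goo,xsh] -> 12 lines: wfq tizsy goo xsh tergl qcjst clh fkg hdxz ojnbb kon snxea
Hunk 4: at line 5 remove [clh,fkg] add [fviie,ymc,qnsqh] -> 13 lines: wfq tizsy goo xsh tergl qcjst fviie ymc qnsqh hdxz ojnbb kon snxea
Hunk 5: at line 10 remove [ojnbb] add [kmrp,wem,cbsm] -> 15 lines: wfq tizsy goo xsh tergl qcjst fviie ymc qnsqh hdxz kmrp wem cbsm kon snxea
Hunk 6: at line 7 remove [qnsqh,hdxz] add [gfdgm,cdx] -> 15 lines: wfq tizsy goo xsh tergl qcjst fviie ymc gfdgm cdx kmrp wem cbsm kon snxea
Hunk 7: at line 4 remove [qcjst] add [jwlo,voa] -> 16 lines: wfq tizsy goo xsh tergl jwlo voa fviie ymc gfdgm cdx kmrp wem cbsm kon snxea
Final line count: 16

Answer: 16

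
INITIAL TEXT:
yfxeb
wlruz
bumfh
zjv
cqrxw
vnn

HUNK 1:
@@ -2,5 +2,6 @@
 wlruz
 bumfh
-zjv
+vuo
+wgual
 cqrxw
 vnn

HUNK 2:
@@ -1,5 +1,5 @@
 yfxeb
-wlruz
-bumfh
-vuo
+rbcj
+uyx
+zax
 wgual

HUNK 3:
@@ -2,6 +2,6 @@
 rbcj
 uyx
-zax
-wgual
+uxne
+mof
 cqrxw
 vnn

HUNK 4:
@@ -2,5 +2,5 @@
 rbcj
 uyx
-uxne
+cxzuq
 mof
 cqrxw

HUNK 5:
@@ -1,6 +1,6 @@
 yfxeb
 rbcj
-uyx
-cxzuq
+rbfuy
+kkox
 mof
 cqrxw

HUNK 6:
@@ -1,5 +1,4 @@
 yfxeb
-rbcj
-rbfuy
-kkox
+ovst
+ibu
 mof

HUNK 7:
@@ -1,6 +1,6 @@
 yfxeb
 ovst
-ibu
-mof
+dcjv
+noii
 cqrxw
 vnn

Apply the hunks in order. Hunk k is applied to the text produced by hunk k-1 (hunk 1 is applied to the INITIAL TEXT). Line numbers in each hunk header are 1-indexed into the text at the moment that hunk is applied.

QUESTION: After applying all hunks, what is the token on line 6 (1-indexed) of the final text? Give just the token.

Hunk 1: at line 2 remove [zjv] add [vuo,wgual] -> 7 lines: yfxeb wlruz bumfh vuo wgual cqrxw vnn
Hunk 2: at line 1 remove [wlruz,bumfh,vuo] add [rbcj,uyx,zax] -> 7 lines: yfxeb rbcj uyx zax wgual cqrxw vnn
Hunk 3: at line 2 remove [zax,wgual] add [uxne,mof] -> 7 lines: yfxeb rbcj uyx uxne mof cqrxw vnn
Hunk 4: at line 2 remove [uxne] add [cxzuq] -> 7 lines: yfxeb rbcj uyx cxzuq mof cqrxw vnn
Hunk 5: at line 1 remove [uyx,cxzuq] add [rbfuy,kkox] -> 7 lines: yfxeb rbcj rbfuy kkox mof cqrxw vnn
Hunk 6: at line 1 remove [rbcj,rbfuy,kkox] add [ovst,ibu] -> 6 lines: yfxeb ovst ibu mof cqrxw vnn
Hunk 7: at line 1 remove [ibu,mof] add [dcjv,noii] -> 6 lines: yfxeb ovst dcjv noii cqrxw vnn
Final line 6: vnn

Answer: vnn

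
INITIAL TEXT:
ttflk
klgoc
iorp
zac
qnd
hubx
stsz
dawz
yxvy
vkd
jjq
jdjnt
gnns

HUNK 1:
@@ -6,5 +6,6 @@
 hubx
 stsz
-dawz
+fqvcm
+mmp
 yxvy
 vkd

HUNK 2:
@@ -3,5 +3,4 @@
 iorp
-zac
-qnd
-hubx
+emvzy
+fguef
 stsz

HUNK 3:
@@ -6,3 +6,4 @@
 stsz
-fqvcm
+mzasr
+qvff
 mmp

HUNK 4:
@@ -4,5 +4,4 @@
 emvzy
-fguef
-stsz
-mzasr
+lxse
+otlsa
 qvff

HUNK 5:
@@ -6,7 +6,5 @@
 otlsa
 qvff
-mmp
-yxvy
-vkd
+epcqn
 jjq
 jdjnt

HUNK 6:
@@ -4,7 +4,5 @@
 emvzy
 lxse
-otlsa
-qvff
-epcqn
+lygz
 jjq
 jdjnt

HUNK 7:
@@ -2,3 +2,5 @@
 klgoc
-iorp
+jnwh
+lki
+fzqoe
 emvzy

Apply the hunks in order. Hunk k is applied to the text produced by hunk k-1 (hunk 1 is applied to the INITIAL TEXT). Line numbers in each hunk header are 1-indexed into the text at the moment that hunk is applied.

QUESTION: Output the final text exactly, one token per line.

Answer: ttflk
klgoc
jnwh
lki
fzqoe
emvzy
lxse
lygz
jjq
jdjnt
gnns

Derivation:
Hunk 1: at line 6 remove [dawz] add [fqvcm,mmp] -> 14 lines: ttflk klgoc iorp zac qnd hubx stsz fqvcm mmp yxvy vkd jjq jdjnt gnns
Hunk 2: at line 3 remove [zac,qnd,hubx] add [emvzy,fguef] -> 13 lines: ttflk klgoc iorp emvzy fguef stsz fqvcm mmp yxvy vkd jjq jdjnt gnns
Hunk 3: at line 6 remove [fqvcm] add [mzasr,qvff] -> 14 lines: ttflk klgoc iorp emvzy fguef stsz mzasr qvff mmp yxvy vkd jjq jdjnt gnns
Hunk 4: at line 4 remove [fguef,stsz,mzasr] add [lxse,otlsa] -> 13 lines: ttflk klgoc iorp emvzy lxse otlsa qvff mmp yxvy vkd jjq jdjnt gnns
Hunk 5: at line 6 remove [mmp,yxvy,vkd] add [epcqn] -> 11 lines: ttflk klgoc iorp emvzy lxse otlsa qvff epcqn jjq jdjnt gnns
Hunk 6: at line 4 remove [otlsa,qvff,epcqn] add [lygz] -> 9 lines: ttflk klgoc iorp emvzy lxse lygz jjq jdjnt gnns
Hunk 7: at line 2 remove [iorp] add [jnwh,lki,fzqoe] -> 11 lines: ttflk klgoc jnwh lki fzqoe emvzy lxse lygz jjq jdjnt gnns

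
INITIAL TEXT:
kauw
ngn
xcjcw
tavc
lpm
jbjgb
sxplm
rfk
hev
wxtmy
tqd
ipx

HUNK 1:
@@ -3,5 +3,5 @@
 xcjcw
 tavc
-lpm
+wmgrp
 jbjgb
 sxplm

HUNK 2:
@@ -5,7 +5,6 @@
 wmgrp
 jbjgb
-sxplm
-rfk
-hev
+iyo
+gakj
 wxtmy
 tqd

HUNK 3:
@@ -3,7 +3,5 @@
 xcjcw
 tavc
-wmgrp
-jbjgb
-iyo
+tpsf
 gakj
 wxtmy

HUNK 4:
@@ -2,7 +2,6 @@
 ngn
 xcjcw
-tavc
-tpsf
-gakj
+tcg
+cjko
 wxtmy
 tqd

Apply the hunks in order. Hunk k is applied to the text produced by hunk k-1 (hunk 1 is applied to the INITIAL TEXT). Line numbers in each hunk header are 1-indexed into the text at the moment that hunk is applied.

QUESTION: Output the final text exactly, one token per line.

Hunk 1: at line 3 remove [lpm] add [wmgrp] -> 12 lines: kauw ngn xcjcw tavc wmgrp jbjgb sxplm rfk hev wxtmy tqd ipx
Hunk 2: at line 5 remove [sxplm,rfk,hev] add [iyo,gakj] -> 11 lines: kauw ngn xcjcw tavc wmgrp jbjgb iyo gakj wxtmy tqd ipx
Hunk 3: at line 3 remove [wmgrp,jbjgb,iyo] add [tpsf] -> 9 lines: kauw ngn xcjcw tavc tpsf gakj wxtmy tqd ipx
Hunk 4: at line 2 remove [tavc,tpsf,gakj] add [tcg,cjko] -> 8 lines: kauw ngn xcjcw tcg cjko wxtmy tqd ipx

Answer: kauw
ngn
xcjcw
tcg
cjko
wxtmy
tqd
ipx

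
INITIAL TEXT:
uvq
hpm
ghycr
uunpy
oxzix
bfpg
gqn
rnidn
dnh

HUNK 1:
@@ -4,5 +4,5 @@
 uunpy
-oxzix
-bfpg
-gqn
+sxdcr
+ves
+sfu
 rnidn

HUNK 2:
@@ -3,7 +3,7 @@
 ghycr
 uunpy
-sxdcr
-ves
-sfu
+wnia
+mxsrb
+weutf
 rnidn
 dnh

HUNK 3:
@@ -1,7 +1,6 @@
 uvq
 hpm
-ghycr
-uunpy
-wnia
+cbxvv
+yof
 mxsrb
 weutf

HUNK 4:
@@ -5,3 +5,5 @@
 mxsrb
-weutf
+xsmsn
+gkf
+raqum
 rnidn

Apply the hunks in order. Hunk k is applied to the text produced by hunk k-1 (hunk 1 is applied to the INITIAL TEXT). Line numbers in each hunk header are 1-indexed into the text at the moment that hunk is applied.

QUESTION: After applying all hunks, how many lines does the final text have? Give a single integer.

Answer: 10

Derivation:
Hunk 1: at line 4 remove [oxzix,bfpg,gqn] add [sxdcr,ves,sfu] -> 9 lines: uvq hpm ghycr uunpy sxdcr ves sfu rnidn dnh
Hunk 2: at line 3 remove [sxdcr,ves,sfu] add [wnia,mxsrb,weutf] -> 9 lines: uvq hpm ghycr uunpy wnia mxsrb weutf rnidn dnh
Hunk 3: at line 1 remove [ghycr,uunpy,wnia] add [cbxvv,yof] -> 8 lines: uvq hpm cbxvv yof mxsrb weutf rnidn dnh
Hunk 4: at line 5 remove [weutf] add [xsmsn,gkf,raqum] -> 10 lines: uvq hpm cbxvv yof mxsrb xsmsn gkf raqum rnidn dnh
Final line count: 10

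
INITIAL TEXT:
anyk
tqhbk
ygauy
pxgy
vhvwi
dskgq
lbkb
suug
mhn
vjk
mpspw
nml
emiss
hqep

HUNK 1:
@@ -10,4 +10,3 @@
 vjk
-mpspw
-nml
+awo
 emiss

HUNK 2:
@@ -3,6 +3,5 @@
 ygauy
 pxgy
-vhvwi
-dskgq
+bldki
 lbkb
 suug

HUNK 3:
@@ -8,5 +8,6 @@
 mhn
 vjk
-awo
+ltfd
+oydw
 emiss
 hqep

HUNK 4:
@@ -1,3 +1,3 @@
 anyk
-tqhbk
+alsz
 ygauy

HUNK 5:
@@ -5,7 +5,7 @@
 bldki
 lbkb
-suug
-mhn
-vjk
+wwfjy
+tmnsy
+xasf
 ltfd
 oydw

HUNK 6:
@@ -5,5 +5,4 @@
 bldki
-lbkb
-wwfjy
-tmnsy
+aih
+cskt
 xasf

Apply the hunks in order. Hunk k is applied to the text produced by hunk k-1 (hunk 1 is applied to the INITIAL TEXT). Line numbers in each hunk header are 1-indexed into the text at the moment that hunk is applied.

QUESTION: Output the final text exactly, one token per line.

Hunk 1: at line 10 remove [mpspw,nml] add [awo] -> 13 lines: anyk tqhbk ygauy pxgy vhvwi dskgq lbkb suug mhn vjk awo emiss hqep
Hunk 2: at line 3 remove [vhvwi,dskgq] add [bldki] -> 12 lines: anyk tqhbk ygauy pxgy bldki lbkb suug mhn vjk awo emiss hqep
Hunk 3: at line 8 remove [awo] add [ltfd,oydw] -> 13 lines: anyk tqhbk ygauy pxgy bldki lbkb suug mhn vjk ltfd oydw emiss hqep
Hunk 4: at line 1 remove [tqhbk] add [alsz] -> 13 lines: anyk alsz ygauy pxgy bldki lbkb suug mhn vjk ltfd oydw emiss hqep
Hunk 5: at line 5 remove [suug,mhn,vjk] add [wwfjy,tmnsy,xasf] -> 13 lines: anyk alsz ygauy pxgy bldki lbkb wwfjy tmnsy xasf ltfd oydw emiss hqep
Hunk 6: at line 5 remove [lbkb,wwfjy,tmnsy] add [aih,cskt] -> 12 lines: anyk alsz ygauy pxgy bldki aih cskt xasf ltfd oydw emiss hqep

Answer: anyk
alsz
ygauy
pxgy
bldki
aih
cskt
xasf
ltfd
oydw
emiss
hqep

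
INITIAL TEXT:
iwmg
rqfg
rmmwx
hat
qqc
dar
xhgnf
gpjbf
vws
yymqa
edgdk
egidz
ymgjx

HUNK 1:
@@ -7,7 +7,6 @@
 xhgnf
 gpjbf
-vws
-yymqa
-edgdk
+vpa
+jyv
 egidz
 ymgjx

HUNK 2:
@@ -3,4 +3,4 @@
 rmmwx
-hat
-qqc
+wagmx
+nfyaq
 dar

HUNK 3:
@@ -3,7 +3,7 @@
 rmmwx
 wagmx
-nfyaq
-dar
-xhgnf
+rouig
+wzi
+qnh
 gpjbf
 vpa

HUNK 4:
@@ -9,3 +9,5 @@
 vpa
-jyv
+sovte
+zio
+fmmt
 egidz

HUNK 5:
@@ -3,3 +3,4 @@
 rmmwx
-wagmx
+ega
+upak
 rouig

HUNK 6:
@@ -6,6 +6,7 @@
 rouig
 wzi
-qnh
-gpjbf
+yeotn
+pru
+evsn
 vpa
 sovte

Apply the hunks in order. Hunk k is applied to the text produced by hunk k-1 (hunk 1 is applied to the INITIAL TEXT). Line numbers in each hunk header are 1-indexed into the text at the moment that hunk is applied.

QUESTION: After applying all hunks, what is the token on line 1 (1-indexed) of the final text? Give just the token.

Hunk 1: at line 7 remove [vws,yymqa,edgdk] add [vpa,jyv] -> 12 lines: iwmg rqfg rmmwx hat qqc dar xhgnf gpjbf vpa jyv egidz ymgjx
Hunk 2: at line 3 remove [hat,qqc] add [wagmx,nfyaq] -> 12 lines: iwmg rqfg rmmwx wagmx nfyaq dar xhgnf gpjbf vpa jyv egidz ymgjx
Hunk 3: at line 3 remove [nfyaq,dar,xhgnf] add [rouig,wzi,qnh] -> 12 lines: iwmg rqfg rmmwx wagmx rouig wzi qnh gpjbf vpa jyv egidz ymgjx
Hunk 4: at line 9 remove [jyv] add [sovte,zio,fmmt] -> 14 lines: iwmg rqfg rmmwx wagmx rouig wzi qnh gpjbf vpa sovte zio fmmt egidz ymgjx
Hunk 5: at line 3 remove [wagmx] add [ega,upak] -> 15 lines: iwmg rqfg rmmwx ega upak rouig wzi qnh gpjbf vpa sovte zio fmmt egidz ymgjx
Hunk 6: at line 6 remove [qnh,gpjbf] add [yeotn,pru,evsn] -> 16 lines: iwmg rqfg rmmwx ega upak rouig wzi yeotn pru evsn vpa sovte zio fmmt egidz ymgjx
Final line 1: iwmg

Answer: iwmg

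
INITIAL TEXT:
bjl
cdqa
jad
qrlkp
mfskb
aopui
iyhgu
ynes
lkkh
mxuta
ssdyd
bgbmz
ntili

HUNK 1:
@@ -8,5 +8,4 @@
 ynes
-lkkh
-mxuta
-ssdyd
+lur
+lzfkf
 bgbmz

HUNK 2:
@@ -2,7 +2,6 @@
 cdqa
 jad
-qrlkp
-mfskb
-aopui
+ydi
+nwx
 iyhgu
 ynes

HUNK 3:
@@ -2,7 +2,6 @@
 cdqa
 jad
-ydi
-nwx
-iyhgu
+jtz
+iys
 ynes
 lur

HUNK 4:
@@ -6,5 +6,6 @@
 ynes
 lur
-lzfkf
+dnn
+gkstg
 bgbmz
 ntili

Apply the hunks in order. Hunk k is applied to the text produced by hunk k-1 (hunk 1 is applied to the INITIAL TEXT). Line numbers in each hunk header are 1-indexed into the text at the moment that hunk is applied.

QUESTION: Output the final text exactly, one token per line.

Hunk 1: at line 8 remove [lkkh,mxuta,ssdyd] add [lur,lzfkf] -> 12 lines: bjl cdqa jad qrlkp mfskb aopui iyhgu ynes lur lzfkf bgbmz ntili
Hunk 2: at line 2 remove [qrlkp,mfskb,aopui] add [ydi,nwx] -> 11 lines: bjl cdqa jad ydi nwx iyhgu ynes lur lzfkf bgbmz ntili
Hunk 3: at line 2 remove [ydi,nwx,iyhgu] add [jtz,iys] -> 10 lines: bjl cdqa jad jtz iys ynes lur lzfkf bgbmz ntili
Hunk 4: at line 6 remove [lzfkf] add [dnn,gkstg] -> 11 lines: bjl cdqa jad jtz iys ynes lur dnn gkstg bgbmz ntili

Answer: bjl
cdqa
jad
jtz
iys
ynes
lur
dnn
gkstg
bgbmz
ntili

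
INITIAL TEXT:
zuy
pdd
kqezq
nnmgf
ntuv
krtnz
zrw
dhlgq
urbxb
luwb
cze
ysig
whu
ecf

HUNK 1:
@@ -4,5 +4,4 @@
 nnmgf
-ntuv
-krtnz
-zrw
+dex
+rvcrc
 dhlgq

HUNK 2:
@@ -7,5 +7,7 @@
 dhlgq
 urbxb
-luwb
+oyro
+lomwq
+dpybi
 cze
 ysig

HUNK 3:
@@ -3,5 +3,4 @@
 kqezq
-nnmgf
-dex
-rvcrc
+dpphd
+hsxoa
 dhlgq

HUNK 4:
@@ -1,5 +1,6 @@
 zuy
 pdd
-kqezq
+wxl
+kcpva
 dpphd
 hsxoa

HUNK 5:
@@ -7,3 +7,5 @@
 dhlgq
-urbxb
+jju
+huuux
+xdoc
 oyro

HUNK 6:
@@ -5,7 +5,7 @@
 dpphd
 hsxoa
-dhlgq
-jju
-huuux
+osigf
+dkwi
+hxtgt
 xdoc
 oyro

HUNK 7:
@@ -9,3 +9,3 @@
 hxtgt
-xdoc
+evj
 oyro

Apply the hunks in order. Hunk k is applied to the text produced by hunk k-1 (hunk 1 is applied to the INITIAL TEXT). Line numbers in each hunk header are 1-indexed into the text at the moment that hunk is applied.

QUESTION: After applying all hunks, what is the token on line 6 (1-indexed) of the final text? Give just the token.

Answer: hsxoa

Derivation:
Hunk 1: at line 4 remove [ntuv,krtnz,zrw] add [dex,rvcrc] -> 13 lines: zuy pdd kqezq nnmgf dex rvcrc dhlgq urbxb luwb cze ysig whu ecf
Hunk 2: at line 7 remove [luwb] add [oyro,lomwq,dpybi] -> 15 lines: zuy pdd kqezq nnmgf dex rvcrc dhlgq urbxb oyro lomwq dpybi cze ysig whu ecf
Hunk 3: at line 3 remove [nnmgf,dex,rvcrc] add [dpphd,hsxoa] -> 14 lines: zuy pdd kqezq dpphd hsxoa dhlgq urbxb oyro lomwq dpybi cze ysig whu ecf
Hunk 4: at line 1 remove [kqezq] add [wxl,kcpva] -> 15 lines: zuy pdd wxl kcpva dpphd hsxoa dhlgq urbxb oyro lomwq dpybi cze ysig whu ecf
Hunk 5: at line 7 remove [urbxb] add [jju,huuux,xdoc] -> 17 lines: zuy pdd wxl kcpva dpphd hsxoa dhlgq jju huuux xdoc oyro lomwq dpybi cze ysig whu ecf
Hunk 6: at line 5 remove [dhlgq,jju,huuux] add [osigf,dkwi,hxtgt] -> 17 lines: zuy pdd wxl kcpva dpphd hsxoa osigf dkwi hxtgt xdoc oyro lomwq dpybi cze ysig whu ecf
Hunk 7: at line 9 remove [xdoc] add [evj] -> 17 lines: zuy pdd wxl kcpva dpphd hsxoa osigf dkwi hxtgt evj oyro lomwq dpybi cze ysig whu ecf
Final line 6: hsxoa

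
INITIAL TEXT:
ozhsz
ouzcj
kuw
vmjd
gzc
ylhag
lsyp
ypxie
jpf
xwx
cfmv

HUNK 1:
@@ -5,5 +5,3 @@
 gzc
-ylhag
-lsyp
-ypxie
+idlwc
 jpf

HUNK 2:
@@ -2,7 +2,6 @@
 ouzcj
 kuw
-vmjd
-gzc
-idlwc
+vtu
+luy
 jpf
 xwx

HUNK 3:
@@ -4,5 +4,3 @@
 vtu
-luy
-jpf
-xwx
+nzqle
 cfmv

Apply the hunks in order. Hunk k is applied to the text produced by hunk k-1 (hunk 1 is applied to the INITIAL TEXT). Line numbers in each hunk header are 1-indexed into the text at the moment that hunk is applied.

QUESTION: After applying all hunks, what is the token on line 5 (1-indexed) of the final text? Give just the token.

Hunk 1: at line 5 remove [ylhag,lsyp,ypxie] add [idlwc] -> 9 lines: ozhsz ouzcj kuw vmjd gzc idlwc jpf xwx cfmv
Hunk 2: at line 2 remove [vmjd,gzc,idlwc] add [vtu,luy] -> 8 lines: ozhsz ouzcj kuw vtu luy jpf xwx cfmv
Hunk 3: at line 4 remove [luy,jpf,xwx] add [nzqle] -> 6 lines: ozhsz ouzcj kuw vtu nzqle cfmv
Final line 5: nzqle

Answer: nzqle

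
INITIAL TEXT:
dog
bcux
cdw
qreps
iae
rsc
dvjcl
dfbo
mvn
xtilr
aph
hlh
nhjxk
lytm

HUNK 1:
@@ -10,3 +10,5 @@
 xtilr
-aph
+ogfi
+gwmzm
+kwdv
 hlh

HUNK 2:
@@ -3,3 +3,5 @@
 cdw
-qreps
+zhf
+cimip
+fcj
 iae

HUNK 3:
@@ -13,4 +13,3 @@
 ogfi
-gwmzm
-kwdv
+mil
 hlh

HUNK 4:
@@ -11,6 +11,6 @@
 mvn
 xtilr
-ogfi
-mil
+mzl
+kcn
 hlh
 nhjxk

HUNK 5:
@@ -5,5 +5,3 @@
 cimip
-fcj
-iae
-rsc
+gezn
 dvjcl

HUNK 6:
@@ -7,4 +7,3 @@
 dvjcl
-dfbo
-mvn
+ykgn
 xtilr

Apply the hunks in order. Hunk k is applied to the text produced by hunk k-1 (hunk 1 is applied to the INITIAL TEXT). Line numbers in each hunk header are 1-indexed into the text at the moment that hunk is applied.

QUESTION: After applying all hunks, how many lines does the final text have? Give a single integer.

Hunk 1: at line 10 remove [aph] add [ogfi,gwmzm,kwdv] -> 16 lines: dog bcux cdw qreps iae rsc dvjcl dfbo mvn xtilr ogfi gwmzm kwdv hlh nhjxk lytm
Hunk 2: at line 3 remove [qreps] add [zhf,cimip,fcj] -> 18 lines: dog bcux cdw zhf cimip fcj iae rsc dvjcl dfbo mvn xtilr ogfi gwmzm kwdv hlh nhjxk lytm
Hunk 3: at line 13 remove [gwmzm,kwdv] add [mil] -> 17 lines: dog bcux cdw zhf cimip fcj iae rsc dvjcl dfbo mvn xtilr ogfi mil hlh nhjxk lytm
Hunk 4: at line 11 remove [ogfi,mil] add [mzl,kcn] -> 17 lines: dog bcux cdw zhf cimip fcj iae rsc dvjcl dfbo mvn xtilr mzl kcn hlh nhjxk lytm
Hunk 5: at line 5 remove [fcj,iae,rsc] add [gezn] -> 15 lines: dog bcux cdw zhf cimip gezn dvjcl dfbo mvn xtilr mzl kcn hlh nhjxk lytm
Hunk 6: at line 7 remove [dfbo,mvn] add [ykgn] -> 14 lines: dog bcux cdw zhf cimip gezn dvjcl ykgn xtilr mzl kcn hlh nhjxk lytm
Final line count: 14

Answer: 14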